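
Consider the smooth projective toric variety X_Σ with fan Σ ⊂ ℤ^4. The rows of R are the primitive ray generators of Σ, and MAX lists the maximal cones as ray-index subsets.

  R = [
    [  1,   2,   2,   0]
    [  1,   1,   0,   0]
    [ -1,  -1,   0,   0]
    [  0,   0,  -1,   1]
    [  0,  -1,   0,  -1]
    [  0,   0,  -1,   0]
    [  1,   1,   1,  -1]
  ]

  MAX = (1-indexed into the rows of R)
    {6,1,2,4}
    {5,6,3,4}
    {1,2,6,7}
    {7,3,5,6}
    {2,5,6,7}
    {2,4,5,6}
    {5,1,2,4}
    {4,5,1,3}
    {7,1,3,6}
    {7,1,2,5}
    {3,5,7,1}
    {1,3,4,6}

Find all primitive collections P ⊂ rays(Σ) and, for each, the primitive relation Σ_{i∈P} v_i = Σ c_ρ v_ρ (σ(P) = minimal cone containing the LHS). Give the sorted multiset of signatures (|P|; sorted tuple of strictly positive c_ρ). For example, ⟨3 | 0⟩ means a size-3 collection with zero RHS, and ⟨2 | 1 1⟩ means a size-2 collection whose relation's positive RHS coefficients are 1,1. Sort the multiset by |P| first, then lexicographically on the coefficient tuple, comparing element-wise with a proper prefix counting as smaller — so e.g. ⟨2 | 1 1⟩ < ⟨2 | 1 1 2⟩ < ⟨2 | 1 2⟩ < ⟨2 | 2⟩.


Primitive collections (3):

  {2,3}:  v_{2} + v_{3} = 0  ⇒ sig = ⟨2 | 0⟩
  {4,7}:  v_{4} + v_{7} = v_{2}  ⇒ sig = ⟨2 | 1⟩
  {1,5,6}:  v_{1} + v_{5} + v_{6} = v_{7}  ⇒ sig = ⟨3 | 1⟩

Hence PRS(X_Σ) =
[⟨2 | 0⟩, ⟨2 | 1⟩, ⟨3 | 1⟩]


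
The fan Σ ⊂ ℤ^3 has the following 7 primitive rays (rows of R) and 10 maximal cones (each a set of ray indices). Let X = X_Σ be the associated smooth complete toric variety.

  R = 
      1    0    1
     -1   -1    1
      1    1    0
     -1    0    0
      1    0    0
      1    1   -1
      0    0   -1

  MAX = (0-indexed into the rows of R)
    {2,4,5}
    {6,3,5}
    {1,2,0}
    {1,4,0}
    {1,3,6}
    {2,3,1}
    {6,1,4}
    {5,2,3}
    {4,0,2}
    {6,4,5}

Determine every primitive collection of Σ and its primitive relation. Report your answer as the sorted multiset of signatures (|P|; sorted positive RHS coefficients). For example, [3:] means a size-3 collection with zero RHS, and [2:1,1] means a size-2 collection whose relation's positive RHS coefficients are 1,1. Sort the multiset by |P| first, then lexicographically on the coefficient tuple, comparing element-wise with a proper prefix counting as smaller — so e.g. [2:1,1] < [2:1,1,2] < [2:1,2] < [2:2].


Primitive collections (7):

  P={1,5}:  v_{1} + v_{5} = 0  so sig = [2:]
  P={3,4}:  v_{3} + v_{4} = 0  so sig = [2:]
  P={0,6}:  v_{0} + v_{6} = v_{4}  so sig = [2:1]
  P={2,6}:  v_{2} + v_{6} = v_{5}  so sig = [2:1]
  P={0,3}:  v_{0} + v_{3} = v_{1} + v_{2}  so sig = [2:1,1]
  P={0,5}:  v_{0} + v_{5} = v_{2} + v_{4}  so sig = [2:1,1]
  P={1,2,4}:  v_{1} + v_{2} + v_{4} = v_{0}  so sig = [3:1]

Signatures (|P|; sorted positive RHS coefficients), sorted:
{ [2:] ×2,  [2:1] ×2,  [2:1,1] ×2,  [3:1] }


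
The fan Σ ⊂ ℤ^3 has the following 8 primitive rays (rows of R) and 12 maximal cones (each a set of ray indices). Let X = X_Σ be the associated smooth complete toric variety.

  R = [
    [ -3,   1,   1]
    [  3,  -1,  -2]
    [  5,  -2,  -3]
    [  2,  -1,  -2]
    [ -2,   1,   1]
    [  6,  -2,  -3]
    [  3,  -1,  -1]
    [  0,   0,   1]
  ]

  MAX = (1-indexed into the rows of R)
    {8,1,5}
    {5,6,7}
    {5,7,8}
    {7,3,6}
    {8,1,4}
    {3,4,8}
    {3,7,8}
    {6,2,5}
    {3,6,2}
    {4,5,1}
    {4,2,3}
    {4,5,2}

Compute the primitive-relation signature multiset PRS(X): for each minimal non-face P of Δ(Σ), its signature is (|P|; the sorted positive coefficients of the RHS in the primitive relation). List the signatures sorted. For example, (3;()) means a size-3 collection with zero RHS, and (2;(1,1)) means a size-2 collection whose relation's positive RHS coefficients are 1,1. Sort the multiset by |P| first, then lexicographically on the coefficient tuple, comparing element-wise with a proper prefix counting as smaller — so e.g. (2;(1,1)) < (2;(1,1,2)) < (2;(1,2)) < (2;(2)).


Σ has 11 primitive collections:

  • {1,7}:  v_{1} + v_{7} = 0  ⇒ sig = (2;())
  • {1,3}:  v_{1} + v_{3} = v_{4}  ⇒ sig = (2;(1))
  • {1,6}:  v_{1} + v_{6} = v_{2}  ⇒ sig = (2;(1))
  • {2,7}:  v_{2} + v_{7} = v_{6}  ⇒ sig = (2;(1))
  • {2,8}:  v_{2} + v_{8} = v_{7}  ⇒ sig = (2;(1))
  • {3,5}:  v_{3} + v_{5} = v_{2}  ⇒ sig = (2;(1))
  • {4,7}:  v_{4} + v_{7} = v_{3}  ⇒ sig = (2;(1))
  • {1,2}:  v_{1} + v_{2} = v_{4} + v_{5}  ⇒ sig = (2;(1,1))
  • {4,6}:  v_{4} + v_{6} = v_{2} + v_{3}  ⇒ sig = (2;(1,1))
  • {6,8}:  v_{6} + v_{8} = 2·v_{7}  ⇒ sig = (2;(2))
  • {4,5,8}:  v_{4} + v_{5} + v_{8} = 0  ⇒ sig = (3;())

Sorted signature multiset PRS(X):
[(2;()), (2;(1)), (2;(1)), (2;(1)), (2;(1)), (2;(1)), (2;(1)), (2;(1,1)), (2;(1,1)), (2;(2)), (3;())]


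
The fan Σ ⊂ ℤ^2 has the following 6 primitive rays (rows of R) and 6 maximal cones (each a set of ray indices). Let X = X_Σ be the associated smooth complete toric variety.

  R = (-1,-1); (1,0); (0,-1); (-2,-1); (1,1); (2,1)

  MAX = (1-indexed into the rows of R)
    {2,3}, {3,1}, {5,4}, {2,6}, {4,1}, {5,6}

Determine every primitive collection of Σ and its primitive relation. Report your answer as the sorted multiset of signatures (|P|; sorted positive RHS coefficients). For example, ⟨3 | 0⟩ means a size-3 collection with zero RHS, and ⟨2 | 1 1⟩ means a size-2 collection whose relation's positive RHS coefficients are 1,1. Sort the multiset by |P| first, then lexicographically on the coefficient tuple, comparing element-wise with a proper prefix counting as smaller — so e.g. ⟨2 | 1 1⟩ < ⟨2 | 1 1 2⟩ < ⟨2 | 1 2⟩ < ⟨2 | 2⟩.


9 collections generate NE(X_Σ); each relation:

  P = {1,5}:  v_{1} + v_{5} = 0  ⇒ sig = ⟨2 | 0⟩
  P = {4,6}:  v_{4} + v_{6} = 0  ⇒ sig = ⟨2 | 0⟩
  P = {1,2}:  v_{1} + v_{2} = v_{3}  ⇒ sig = ⟨2 | 1⟩
  P = {1,6}:  v_{1} + v_{6} = v_{2}  ⇒ sig = ⟨2 | 1⟩
  P = {2,4}:  v_{2} + v_{4} = v_{1}  ⇒ sig = ⟨2 | 1⟩
  P = {2,5}:  v_{2} + v_{5} = v_{6}  ⇒ sig = ⟨2 | 1⟩
  P = {3,5}:  v_{3} + v_{5} = v_{2}  ⇒ sig = ⟨2 | 1⟩
  P = {3,4}:  v_{3} + v_{4} = 2·v_{1}  ⇒ sig = ⟨2 | 2⟩
  P = {3,6}:  v_{3} + v_{6} = 2·v_{2}  ⇒ sig = ⟨2 | 2⟩

Signatures (|P|; sorted positive RHS coefficients), sorted:
[⟨2 | 0⟩, ⟨2 | 0⟩, ⟨2 | 1⟩, ⟨2 | 1⟩, ⟨2 | 1⟩, ⟨2 | 1⟩, ⟨2 | 1⟩, ⟨2 | 2⟩, ⟨2 | 2⟩]


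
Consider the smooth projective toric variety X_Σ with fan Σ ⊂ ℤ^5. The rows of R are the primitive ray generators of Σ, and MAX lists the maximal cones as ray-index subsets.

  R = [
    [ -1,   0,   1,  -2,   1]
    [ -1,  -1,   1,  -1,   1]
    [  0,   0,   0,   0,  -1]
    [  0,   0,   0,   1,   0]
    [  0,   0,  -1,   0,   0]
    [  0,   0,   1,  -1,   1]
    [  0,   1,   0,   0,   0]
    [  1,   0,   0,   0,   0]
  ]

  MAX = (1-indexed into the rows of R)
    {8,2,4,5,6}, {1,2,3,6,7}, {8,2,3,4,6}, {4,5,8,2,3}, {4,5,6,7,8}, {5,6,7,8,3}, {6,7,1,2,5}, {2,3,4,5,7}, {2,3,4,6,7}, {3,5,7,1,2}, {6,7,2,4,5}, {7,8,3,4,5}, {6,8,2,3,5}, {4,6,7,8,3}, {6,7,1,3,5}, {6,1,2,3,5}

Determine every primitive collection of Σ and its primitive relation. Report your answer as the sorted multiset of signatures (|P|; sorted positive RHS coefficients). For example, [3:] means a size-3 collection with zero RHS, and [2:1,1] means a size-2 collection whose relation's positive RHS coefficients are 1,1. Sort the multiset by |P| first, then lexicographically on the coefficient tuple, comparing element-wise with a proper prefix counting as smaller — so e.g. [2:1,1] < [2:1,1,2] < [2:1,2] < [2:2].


Δ(Σ) — 8 vertices, 5 min non-faces:

  P={1,4}:  v_{1} + v_{4} = v_{2} + v_{7} — sig = [2:1,1]
  P={1,8}:  v_{1} + v_{8} = v_{3} + v_{5} + 2·v_{6} — sig = [2:1,1,2]
  P={2,7,8}:  v_{2} + v_{7} + v_{8} = v_{6} — sig = [3:1]
  P={3,4,5,6}:  v_{3} + v_{4} + v_{5} + v_{6} = 0 — sig = [4:]
  P={2,3,5,6,7}:  v_{2} + v_{3} + v_{5} + v_{6} + v_{7} = v_{1} — sig = [5:1]

Signatures (|P|; sorted positive RHS coefficients), sorted:
{ [2:1,1],  [2:1,1,2],  [3:1],  [4:],  [5:1] }


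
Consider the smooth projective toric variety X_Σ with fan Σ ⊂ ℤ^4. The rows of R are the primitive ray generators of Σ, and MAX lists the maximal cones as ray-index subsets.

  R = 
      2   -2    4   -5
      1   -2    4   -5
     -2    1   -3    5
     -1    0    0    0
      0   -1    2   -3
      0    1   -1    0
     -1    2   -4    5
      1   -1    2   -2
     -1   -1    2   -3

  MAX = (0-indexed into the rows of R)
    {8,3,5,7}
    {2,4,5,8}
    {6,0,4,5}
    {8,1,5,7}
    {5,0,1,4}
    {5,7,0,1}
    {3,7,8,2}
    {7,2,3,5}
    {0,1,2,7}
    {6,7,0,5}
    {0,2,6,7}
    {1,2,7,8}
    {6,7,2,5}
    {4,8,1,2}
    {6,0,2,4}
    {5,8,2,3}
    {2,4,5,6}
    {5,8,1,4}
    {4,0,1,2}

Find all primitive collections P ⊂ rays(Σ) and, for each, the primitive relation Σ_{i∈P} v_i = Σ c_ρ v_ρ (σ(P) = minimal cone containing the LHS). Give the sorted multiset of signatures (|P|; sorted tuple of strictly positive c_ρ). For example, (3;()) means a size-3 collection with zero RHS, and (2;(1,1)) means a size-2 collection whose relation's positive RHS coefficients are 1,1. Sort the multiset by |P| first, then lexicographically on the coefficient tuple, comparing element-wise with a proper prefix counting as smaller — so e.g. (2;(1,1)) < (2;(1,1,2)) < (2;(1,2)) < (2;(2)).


Δ(Σ) — 9 vertices, 11 min non-faces:

  P={1,6}:  v_{1} + v_{6} = 0 ; sig = (2;())
  P={0,3}:  v_{0} + v_{3} = v_{1} ; sig = (2;(1))
  P={3,4}:  v_{3} + v_{4} = v_{8} ; sig = (2;(1))
  P={4,7}:  v_{4} + v_{7} = v_{1} ; sig = (2;(1))
  P={0,8}:  v_{0} + v_{8} = v_{1} + v_{4} ; sig = (2;(1,1))
  P={1,3}:  v_{1} + v_{3} = v_{7} + v_{8} ; sig = (2;(1,1))
  P={3,6}:  v_{3} + v_{6} = v_{2} + v_{5} ; sig = (2;(1,1))
  P={6,8}:  v_{6} + v_{8} = v_{2} + v_{4} + v_{5} ; sig = (2;(1,1,1))
  P={0,2,5}:  v_{0} + v_{2} + v_{5} = 0 ; sig = (3;())
  P={1,2,5}:  v_{1} + v_{2} + v_{5} = v_{3} ; sig = (3;(1))
  P={2,5,7,8}:  v_{2} + v_{5} + v_{7} + v_{8} = 2·v_{3} ; sig = (4;(2))

Signatures (|P|; sorted positive RHS coefficients), sorted:
{ (2;()),  (2;(1)) ×3,  (2;(1,1)) ×3,  (2;(1,1,1)),  (3;()),  (3;(1)),  (4;(2)) }


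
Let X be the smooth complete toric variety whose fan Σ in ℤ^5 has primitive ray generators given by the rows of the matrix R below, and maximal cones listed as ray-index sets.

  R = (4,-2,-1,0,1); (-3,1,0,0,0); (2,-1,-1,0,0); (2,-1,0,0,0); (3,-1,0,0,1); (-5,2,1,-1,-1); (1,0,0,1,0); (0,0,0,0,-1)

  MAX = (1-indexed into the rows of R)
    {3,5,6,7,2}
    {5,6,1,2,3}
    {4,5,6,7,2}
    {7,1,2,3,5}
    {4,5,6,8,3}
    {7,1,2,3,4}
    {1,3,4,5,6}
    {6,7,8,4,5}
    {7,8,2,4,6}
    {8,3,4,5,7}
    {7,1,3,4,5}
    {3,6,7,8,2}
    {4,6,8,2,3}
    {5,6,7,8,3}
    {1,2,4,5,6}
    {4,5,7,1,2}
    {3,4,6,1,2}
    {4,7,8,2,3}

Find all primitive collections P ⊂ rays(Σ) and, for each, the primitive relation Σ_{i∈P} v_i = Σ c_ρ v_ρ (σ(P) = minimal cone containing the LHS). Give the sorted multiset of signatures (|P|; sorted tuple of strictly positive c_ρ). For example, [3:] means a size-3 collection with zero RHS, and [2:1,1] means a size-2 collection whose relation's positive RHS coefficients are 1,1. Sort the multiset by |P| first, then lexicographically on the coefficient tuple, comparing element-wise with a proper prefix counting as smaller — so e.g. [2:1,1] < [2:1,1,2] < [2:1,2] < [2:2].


5 minimal non-faces of Δ(Σ) (on 8 rays):

  {1,8}:  v_{1} + v_{8} = v_{3} + v_{4}  so sig = [2:1,1]
  {1,6,7}:  v_{1} + v_{6} + v_{7} = 0  so sig = [3:]
  {2,5,8}:  v_{2} + v_{5} + v_{8} = 0  so sig = [3:]
  {2,3,4,5}:  v_{2} + v_{3} + v_{4} + v_{5} = v_{1}  so sig = [4:1]
  {3,4,6,7}:  v_{3} + v_{4} + v_{6} + v_{7} = v_{8}  so sig = [4:1]

Hence PRS(X_Σ) =
    [2:1,1]
    [3:]
    [3:]
    [4:1]
    [4:1]


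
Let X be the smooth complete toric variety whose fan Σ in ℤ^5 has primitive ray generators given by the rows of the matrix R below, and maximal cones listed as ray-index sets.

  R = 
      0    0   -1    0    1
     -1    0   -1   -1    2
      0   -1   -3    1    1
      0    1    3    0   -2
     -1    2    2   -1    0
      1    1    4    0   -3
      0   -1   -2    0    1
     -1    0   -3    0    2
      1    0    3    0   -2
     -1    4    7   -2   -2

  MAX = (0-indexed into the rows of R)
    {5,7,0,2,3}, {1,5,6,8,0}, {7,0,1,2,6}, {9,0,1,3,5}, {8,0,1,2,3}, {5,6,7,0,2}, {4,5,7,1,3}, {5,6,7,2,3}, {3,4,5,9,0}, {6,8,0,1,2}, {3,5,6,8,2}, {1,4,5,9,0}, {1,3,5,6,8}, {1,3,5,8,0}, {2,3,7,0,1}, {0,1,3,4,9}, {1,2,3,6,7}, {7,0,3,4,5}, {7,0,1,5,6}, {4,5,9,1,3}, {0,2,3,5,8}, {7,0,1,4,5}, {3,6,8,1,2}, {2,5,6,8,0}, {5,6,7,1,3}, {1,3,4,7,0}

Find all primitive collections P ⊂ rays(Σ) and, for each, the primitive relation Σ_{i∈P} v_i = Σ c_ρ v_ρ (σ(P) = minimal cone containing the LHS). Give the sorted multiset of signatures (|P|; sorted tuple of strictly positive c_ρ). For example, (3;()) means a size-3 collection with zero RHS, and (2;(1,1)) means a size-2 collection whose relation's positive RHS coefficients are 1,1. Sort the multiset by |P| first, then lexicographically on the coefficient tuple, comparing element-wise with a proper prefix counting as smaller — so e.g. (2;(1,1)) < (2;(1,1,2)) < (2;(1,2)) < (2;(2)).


Minimal non-faces — 12 found among 10 rays, 26 max cones:

  P = {7,8}:  v_{7} + v_{8} = 0 — sig = (2;())
  P = {2,4}:  v_{2} + v_{4} = v_{0} + v_{3} + v_{7} — sig = (2;(1,1,1))
  P = {2,9}:  v_{2} + v_{9} = v_{0} + v_{3} + v_{4} — sig = (2;(1,1,1))
  P = {4,6}:  v_{4} + v_{6} = v_{1} + v_{5} + v_{7} — sig = (2;(1,1,1))
  P = {6,9}:  v_{6} + v_{9} = v_{1} + v_{4} + v_{5} — sig = (2;(1,1,1))
  P = {4,8}:  v_{4} + v_{8} = v_{0} + v_{1} + v_{3} + v_{5} — sig = (2;(1,1,1,1))
  P = {7,9}:  v_{7} + v_{9} = 2·v_{4} — sig = (2;(2))
  P = {8,9}:  v_{8} + v_{9} = 2·v_{0} + 2·v_{1} + 2·v_{3} + 2·v_{5} — sig = (2;(2,2,2,2))
  P = {0,3,6}:  v_{0} + v_{3} + v_{6} = 0 — sig = (3;())
  P = {1,2,5}:  v_{1} + v_{2} + v_{5} = 0 — sig = (3;())
  P = {0,1,3,4,5}:  v_{0} + v_{1} + v_{3} + v_{4} + v_{5} = v_{9} — sig = (5;(1))
  P = {0,1,3,5,7}:  v_{0} + v_{1} + v_{3} + v_{5} + v_{7} = v_{4} — sig = (5;(1))

Sorted signature multiset PRS(X):
{ (2;()),  (2;(1,1,1)) ×4,  (2;(1,1,1,1)),  (2;(2)),  (2;(2,2,2,2)),  (3;()) ×2,  (5;(1)) ×2 }


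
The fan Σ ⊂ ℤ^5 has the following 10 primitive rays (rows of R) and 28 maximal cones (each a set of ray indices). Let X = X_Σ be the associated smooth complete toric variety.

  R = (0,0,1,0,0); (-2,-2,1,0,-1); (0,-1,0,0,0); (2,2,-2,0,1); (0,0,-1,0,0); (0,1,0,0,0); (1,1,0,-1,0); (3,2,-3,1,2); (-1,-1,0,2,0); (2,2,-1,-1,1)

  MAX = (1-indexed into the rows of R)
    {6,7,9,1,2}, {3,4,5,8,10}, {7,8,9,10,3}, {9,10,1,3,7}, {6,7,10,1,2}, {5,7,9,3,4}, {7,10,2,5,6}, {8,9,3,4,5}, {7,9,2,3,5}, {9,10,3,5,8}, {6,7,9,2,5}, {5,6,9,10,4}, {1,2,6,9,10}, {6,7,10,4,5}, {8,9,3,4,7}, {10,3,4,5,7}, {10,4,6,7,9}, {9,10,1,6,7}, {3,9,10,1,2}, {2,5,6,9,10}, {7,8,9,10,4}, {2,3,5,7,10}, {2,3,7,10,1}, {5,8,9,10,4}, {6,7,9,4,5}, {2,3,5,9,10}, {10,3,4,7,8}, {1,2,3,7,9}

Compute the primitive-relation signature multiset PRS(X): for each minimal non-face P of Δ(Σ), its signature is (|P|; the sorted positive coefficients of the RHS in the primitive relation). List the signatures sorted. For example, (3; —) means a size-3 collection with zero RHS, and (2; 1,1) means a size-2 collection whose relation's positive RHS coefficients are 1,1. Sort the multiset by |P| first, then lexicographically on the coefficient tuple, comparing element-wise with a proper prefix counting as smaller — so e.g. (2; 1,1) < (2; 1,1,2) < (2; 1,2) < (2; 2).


|primitive collections| = 11. Relations:

  P = {1,5}:  v_{1} + v_{5} = 0  so sig = (2; —)
  P = {3,6}:  v_{3} + v_{6} = 0  so sig = (2; —)
  P = {2,4}:  v_{2} + v_{4} = v_{5}  so sig = (2; 1)
  P = {1,4}:  v_{1} + v_{4} = v_{7} + v_{9} + v_{10}  so sig = (2; 1,1,1)
  P = {6,8}:  v_{6} + v_{8} = v_{4} + v_{9} + v_{10}  so sig = (2; 1,1,1)
  P = {2,8}:  v_{2} + v_{8} = v_{3} + v_{5} + v_{9} + v_{10}  so sig = (2; 1,1,1,1)
  P = {1,8}:  v_{1} + v_{8} = v_{3} + v_{7} + 2·v_{9} + 2·v_{10}  so sig = (2; 1,1,2,2)
  P = {5,7,8}:  v_{5} + v_{7} + v_{8} = v_{3} + 2·v_{4}  so sig = (3; 1,2)
  P = {2,7,9,10}:  v_{2} + v_{7} + v_{9} + v_{10} = 0  so sig = (4; —)
  P = {3,4,9,10}:  v_{3} + v_{4} + v_{9} + v_{10} = v_{8}  so sig = (4; 1)
  P = {5,7,9,10}:  v_{5} + v_{7} + v_{9} + v_{10} = v_{4}  so sig = (4; 1)

Sorted signature multiset PRS(X):
{ (2; —) ×2,  (2; 1),  (2; 1,1,1) ×2,  (2; 1,1,1,1),  (2; 1,1,2,2),  (3; 1,2),  (4; —),  (4; 1) ×2 }


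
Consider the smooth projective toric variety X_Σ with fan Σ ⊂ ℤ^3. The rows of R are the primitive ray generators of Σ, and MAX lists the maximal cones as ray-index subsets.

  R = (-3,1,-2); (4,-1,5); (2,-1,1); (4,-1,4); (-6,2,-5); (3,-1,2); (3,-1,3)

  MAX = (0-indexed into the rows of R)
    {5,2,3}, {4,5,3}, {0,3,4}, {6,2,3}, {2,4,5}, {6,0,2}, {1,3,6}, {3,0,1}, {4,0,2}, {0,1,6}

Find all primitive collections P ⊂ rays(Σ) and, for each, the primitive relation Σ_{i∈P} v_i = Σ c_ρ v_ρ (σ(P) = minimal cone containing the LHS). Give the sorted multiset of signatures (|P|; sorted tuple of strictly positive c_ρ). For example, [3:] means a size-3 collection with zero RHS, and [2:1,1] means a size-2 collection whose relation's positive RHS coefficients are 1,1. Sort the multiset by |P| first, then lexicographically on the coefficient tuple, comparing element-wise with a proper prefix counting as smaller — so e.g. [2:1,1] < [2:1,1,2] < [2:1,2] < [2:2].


9 minimal non-faces of Δ(Σ) (on 7 rays):

  P = {0,5}:  v_{0} + v_{5} = 0 — sig = [2:]
  P = {4,6}:  v_{4} + v_{6} = v_{0} — sig = [2:1]
  P = {1,5}:  v_{1} + v_{5} = v_{3} + v_{6} — sig = [2:1,1]
  P = {5,6}:  v_{5} + v_{6} = v_{2} + v_{3} — sig = [2:1,1]
  P = {1,4}:  v_{1} + v_{4} = 2·v_{0} + v_{3} — sig = [2:1,2]
  P = {1,2}:  v_{1} + v_{2} = 2·v_{6} — sig = [2:2]
  P = {2,3,4}:  v_{2} + v_{3} + v_{4} = 0 — sig = [3:]
  P = {0,2,3}:  v_{0} + v_{2} + v_{3} = v_{6} — sig = [3:1]
  P = {0,3,6}:  v_{0} + v_{3} + v_{6} = v_{1} — sig = [3:1]

Sorted signature multiset PRS(X):
    |P|=2: 6 collections, coeffs (), (1), (1,1), (1,1), (1,2), (2)
    |P|=3: 3 collections, coeffs (), (1), (1)


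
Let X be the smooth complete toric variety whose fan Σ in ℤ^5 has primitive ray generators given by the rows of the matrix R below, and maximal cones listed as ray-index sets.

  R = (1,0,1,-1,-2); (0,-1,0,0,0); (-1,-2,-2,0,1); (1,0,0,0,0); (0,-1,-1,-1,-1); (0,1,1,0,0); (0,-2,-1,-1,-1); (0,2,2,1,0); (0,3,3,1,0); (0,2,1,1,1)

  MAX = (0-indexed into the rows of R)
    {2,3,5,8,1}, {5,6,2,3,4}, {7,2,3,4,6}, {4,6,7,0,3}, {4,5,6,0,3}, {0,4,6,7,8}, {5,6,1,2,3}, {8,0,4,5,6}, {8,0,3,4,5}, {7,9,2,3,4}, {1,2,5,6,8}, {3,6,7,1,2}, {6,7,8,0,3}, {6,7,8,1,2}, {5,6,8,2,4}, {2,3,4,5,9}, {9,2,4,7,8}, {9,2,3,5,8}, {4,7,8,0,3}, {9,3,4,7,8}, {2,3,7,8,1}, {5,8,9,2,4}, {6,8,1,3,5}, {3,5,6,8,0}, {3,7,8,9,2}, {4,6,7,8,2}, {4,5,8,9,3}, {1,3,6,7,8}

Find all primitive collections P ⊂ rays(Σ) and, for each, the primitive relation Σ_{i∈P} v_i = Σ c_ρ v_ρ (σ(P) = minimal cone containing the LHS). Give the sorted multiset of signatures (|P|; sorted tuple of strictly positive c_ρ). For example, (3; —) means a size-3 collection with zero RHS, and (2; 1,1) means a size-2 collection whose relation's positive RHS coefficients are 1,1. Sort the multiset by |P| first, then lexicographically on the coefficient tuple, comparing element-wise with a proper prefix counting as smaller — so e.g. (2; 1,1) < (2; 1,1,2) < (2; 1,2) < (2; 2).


|primitive collections| = 10. Relations:

  P = {6,9}:  v_{6} + v_{9} = 0  so sig = (2; —)
  P = {0,2}:  v_{0} + v_{2} = v_{6}  so sig = (2; 1)
  P = {1,4}:  v_{1} + v_{4} = v_{6}  so sig = (2; 1)
  P = {5,7}:  v_{5} + v_{7} = v_{8}  so sig = (2; 1)
  P = {0,9}:  v_{0} + v_{9} = v_{3} + v_{4} + v_{8}  so sig = (2; 1,1,1)
  P = {1,9}:  v_{1} + v_{9} = v_{2} + v_{3} + v_{8}  so sig = (2; 1,1,1)
  P = {0,1}:  v_{0} + v_{1} = v_{3} + 2·v_{6} + v_{8}  so sig = (2; 1,1,2)
  P = {2,3,4,8}:  v_{2} + v_{3} + v_{4} + v_{8} = 0  so sig = (4; —)
  P = {2,3,6,8}:  v_{2} + v_{3} + v_{6} + v_{8} = v_{1}  so sig = (4; 1)
  P = {3,4,6,8}:  v_{3} + v_{4} + v_{6} + v_{8} = v_{0}  so sig = (4; 1)

so the primitive-relation signature multiset is
{ (2; —),  (2; 1) ×3,  (2; 1,1,1) ×2,  (2; 1,1,2),  (4; —),  (4; 1) ×2 }


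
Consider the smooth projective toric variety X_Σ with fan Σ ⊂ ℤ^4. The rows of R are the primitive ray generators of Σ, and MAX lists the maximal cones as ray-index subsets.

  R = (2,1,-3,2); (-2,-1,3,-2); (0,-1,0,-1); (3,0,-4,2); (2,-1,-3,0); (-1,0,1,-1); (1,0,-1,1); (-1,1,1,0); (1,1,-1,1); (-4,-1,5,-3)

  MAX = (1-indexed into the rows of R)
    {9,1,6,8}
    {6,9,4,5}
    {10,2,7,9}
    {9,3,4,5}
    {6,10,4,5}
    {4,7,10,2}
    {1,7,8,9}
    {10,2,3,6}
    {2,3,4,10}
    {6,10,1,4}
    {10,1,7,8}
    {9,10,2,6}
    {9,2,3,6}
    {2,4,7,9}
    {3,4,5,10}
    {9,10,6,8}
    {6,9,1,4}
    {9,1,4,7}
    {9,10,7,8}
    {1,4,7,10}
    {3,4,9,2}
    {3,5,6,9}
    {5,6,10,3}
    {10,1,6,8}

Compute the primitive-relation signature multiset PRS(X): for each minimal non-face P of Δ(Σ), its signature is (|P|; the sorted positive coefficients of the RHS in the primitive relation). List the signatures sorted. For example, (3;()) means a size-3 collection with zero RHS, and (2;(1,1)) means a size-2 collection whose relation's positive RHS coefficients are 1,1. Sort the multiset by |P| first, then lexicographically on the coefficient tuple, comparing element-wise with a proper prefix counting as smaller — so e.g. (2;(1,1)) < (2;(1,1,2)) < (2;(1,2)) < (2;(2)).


Σ has 17 primitive collections:

  {1,2}:  v_{1} + v_{2} = 0  ⟹  sig = (2;())
  {6,7}:  v_{6} + v_{7} = 0  ⟹  sig = (2;())
  {3,8}:  v_{3} + v_{8} = v_{6}  ⟹  sig = (2;(1))
  {4,8}:  v_{4} + v_{8} = v_{1}  ⟹  sig = (2;(1))
  {1,3}:  v_{1} + v_{3} = v_{4} + v_{6}  ⟹  sig = (2;(1,1))
  {2,8}:  v_{2} + v_{8} = v_{9} + v_{10}  ⟹  sig = (2;(1,1))
  {3,7}:  v_{3} + v_{7} = v_{2} + v_{4}  ⟹  sig = (2;(1,1))
  {5,7}:  v_{5} + v_{7} = v_{3} + v_{4}  ⟹  sig = (2;(1,1))
  {5,8}:  v_{5} + v_{8} = v_{4} + 2·v_{6}  ⟹  sig = (2;(1,2))
  {2,5}:  v_{2} + v_{5} = 2·v_{3}  ⟹  sig = (2;(2))
  {1,5}:  v_{1} + v_{5} = 2·v_{4} + 2·v_{6}  ⟹  sig = (2;(2,2))
  {4,9,10}:  v_{4} + v_{9} + v_{10} = 0  ⟹  sig = (3;())
  {1,9,10}:  v_{1} + v_{9} + v_{10} = v_{8}  ⟹  sig = (3;(1))
  {2,4,6}:  v_{2} + v_{4} + v_{6} = v_{3}  ⟹  sig = (3;(1))
  {3,4,6}:  v_{3} + v_{4} + v_{6} = v_{5}  ⟹  sig = (3;(1))
  {3,9,10}:  v_{3} + v_{9} + v_{10} = v_{2} + v_{6}  ⟹  sig = (3;(1,1))
  {5,9,10}:  v_{5} + v_{9} + v_{10} = v_{3} + v_{6}  ⟹  sig = (3;(1,1))

Signatures (|P|; sorted positive RHS coefficients), sorted:
[(2;()), (2;()), (2;(1)), (2;(1)), (2;(1,1)), (2;(1,1)), (2;(1,1)), (2;(1,1)), (2;(1,2)), (2;(2)), (2;(2,2)), (3;()), (3;(1)), (3;(1)), (3;(1)), (3;(1,1)), (3;(1,1))]


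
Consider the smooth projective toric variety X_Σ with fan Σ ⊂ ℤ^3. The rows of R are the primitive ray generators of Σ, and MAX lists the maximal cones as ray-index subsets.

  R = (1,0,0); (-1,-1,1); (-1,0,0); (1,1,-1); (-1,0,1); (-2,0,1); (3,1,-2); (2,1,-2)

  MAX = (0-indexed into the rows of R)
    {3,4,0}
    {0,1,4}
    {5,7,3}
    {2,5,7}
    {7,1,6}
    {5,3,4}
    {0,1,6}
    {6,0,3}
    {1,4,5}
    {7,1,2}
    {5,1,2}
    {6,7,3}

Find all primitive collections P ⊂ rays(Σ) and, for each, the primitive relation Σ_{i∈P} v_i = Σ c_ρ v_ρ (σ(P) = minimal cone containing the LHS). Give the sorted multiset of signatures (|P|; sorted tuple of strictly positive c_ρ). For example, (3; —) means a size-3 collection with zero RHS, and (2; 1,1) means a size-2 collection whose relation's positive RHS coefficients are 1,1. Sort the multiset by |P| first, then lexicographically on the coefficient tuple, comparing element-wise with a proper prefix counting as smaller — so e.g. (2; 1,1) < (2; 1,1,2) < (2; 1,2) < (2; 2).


Primitive collections (11):

  P={0,2}:  v_{0} + v_{2} = 0 — sig = (2; —)
  P={1,3}:  v_{1} + v_{3} = 0 — sig = (2; —)
  P={0,5}:  v_{0} + v_{5} = v_{4} — sig = (2; 1)
  P={0,7}:  v_{0} + v_{7} = v_{6} — sig = (2; 1)
  P={2,4}:  v_{2} + v_{4} = v_{5} — sig = (2; 1)
  P={2,6}:  v_{2} + v_{6} = v_{7} — sig = (2; 1)
  P={4,7}:  v_{4} + v_{7} = v_{3} — sig = (2; 1)
  P={5,6}:  v_{5} + v_{6} = v_{3} — sig = (2; 1)
  P={2,3}:  v_{2} + v_{3} = v_{5} + v_{7} — sig = (2; 1,1)
  P={4,6}:  v_{4} + v_{6} = v_{0} + v_{3} — sig = (2; 1,1)
  P={1,5,7}:  v_{1} + v_{5} + v_{7} = v_{2} — sig = (3; 1)

Sorted signature multiset PRS(X):
    (2; —)
    (2; —)
    (2; 1)
    (2; 1)
    (2; 1)
    (2; 1)
    (2; 1)
    (2; 1)
    (2; 1,1)
    (2; 1,1)
    (3; 1)


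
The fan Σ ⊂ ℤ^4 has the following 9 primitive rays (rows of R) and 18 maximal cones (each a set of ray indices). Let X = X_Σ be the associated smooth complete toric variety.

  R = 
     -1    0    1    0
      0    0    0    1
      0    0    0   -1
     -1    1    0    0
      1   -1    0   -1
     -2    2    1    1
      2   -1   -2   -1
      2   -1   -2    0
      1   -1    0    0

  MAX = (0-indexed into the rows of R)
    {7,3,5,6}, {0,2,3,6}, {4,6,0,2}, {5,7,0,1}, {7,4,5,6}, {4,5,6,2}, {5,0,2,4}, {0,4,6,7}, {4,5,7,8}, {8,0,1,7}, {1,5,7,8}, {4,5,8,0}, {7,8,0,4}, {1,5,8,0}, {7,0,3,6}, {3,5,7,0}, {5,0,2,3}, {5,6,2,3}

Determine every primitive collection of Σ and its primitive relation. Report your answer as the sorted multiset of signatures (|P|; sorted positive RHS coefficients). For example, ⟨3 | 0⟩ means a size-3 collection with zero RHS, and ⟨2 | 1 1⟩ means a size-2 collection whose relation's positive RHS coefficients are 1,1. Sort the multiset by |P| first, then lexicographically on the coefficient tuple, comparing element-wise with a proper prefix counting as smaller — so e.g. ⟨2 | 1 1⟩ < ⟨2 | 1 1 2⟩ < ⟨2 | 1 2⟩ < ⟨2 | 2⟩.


12 minimal non-faces of Δ(Σ) (on 9 rays):

  {1,2}:  v_{1} + v_{2} = 0  →  sig = ⟨2 | 0⟩
  {3,8}:  v_{3} + v_{8} = 0  →  sig = ⟨2 | 0⟩
  {1,4}:  v_{1} + v_{4} = v_{8}  →  sig = ⟨2 | 1⟩
  {1,6}:  v_{1} + v_{6} = v_{7}  →  sig = ⟨2 | 1⟩
  {2,7}:  v_{2} + v_{7} = v_{6}  →  sig = ⟨2 | 1⟩
  {2,8}:  v_{2} + v_{8} = v_{4}  →  sig = ⟨2 | 1⟩
  {3,4}:  v_{3} + v_{4} = v_{2}  →  sig = ⟨2 | 1⟩
  {6,8}:  v_{6} + v_{8} = v_{4} + v_{7}  →  sig = ⟨2 | 1 1⟩
  {1,3}:  v_{1} + v_{3} = v_{0} + v_{5} + v_{7}  →  sig = ⟨2 | 1 1 1⟩
  {0,5,6}:  v_{0} + v_{5} + v_{6} = v_{3}  →  sig = ⟨3 | 1⟩
  {0,4,5,7}:  v_{0} + v_{4} + v_{5} + v_{7} = 0  →  sig = ⟨4 | 0⟩
  {0,5,7,8}:  v_{0} + v_{5} + v_{7} + v_{8} = v_{1}  →  sig = ⟨4 | 1⟩

so the primitive-relation signature multiset is
{ ⟨2 | 0⟩ ×2,  ⟨2 | 1⟩ ×5,  ⟨2 | 1 1⟩,  ⟨2 | 1 1 1⟩,  ⟨3 | 1⟩,  ⟨4 | 0⟩,  ⟨4 | 1⟩ }


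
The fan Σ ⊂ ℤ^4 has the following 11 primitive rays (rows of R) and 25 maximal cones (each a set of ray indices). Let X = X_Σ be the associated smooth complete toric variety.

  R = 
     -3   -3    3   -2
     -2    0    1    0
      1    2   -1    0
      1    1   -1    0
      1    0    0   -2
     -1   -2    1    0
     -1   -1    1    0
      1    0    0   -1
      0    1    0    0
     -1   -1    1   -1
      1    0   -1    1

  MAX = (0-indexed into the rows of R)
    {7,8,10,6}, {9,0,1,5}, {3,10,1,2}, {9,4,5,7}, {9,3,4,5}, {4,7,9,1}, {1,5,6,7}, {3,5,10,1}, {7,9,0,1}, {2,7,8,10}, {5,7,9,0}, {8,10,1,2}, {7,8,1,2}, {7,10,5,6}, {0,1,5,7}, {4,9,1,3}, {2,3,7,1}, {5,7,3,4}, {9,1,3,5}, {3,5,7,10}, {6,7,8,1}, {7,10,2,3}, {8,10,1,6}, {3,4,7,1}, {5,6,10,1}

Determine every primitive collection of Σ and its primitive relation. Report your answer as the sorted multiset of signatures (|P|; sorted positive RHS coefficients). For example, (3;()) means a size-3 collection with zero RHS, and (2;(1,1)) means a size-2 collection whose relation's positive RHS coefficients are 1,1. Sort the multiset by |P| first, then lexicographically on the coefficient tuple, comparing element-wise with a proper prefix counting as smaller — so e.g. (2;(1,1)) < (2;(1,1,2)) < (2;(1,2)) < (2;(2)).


|primitive collections| = 24. Relations:

  {2,5}:  v_{2} + v_{5} = 0  ⟹  sig = (2;())
  {3,6}:  v_{3} + v_{6} = 0  ⟹  sig = (2;())
  {2,6}:  v_{2} + v_{6} = v_{8}  ⟹  sig = (2;(1))
  {3,8}:  v_{3} + v_{8} = v_{2}  ⟹  sig = (2;(1))
  {5,8}:  v_{5} + v_{8} = v_{6}  ⟹  sig = (2;(1))
  {0,10}:  v_{0} + v_{10} = v_{5} + v_{9}  ⟹  sig = (2;(1,1))
  {4,6}:  v_{4} + v_{6} = v_{7} + v_{9}  ⟹  sig = (2;(1,1))
  {8,9}:  v_{8} + v_{9} = v_{1} + v_{7}  ⟹  sig = (2;(1,1))
  {9,10}:  v_{9} + v_{10} = v_{3} + v_{5}  ⟹  sig = (2;(1,1))
  {0,2}:  v_{0} + v_{2} = v_{1} + v_{7} + v_{9}  ⟹  sig = (2;(1,1,1))
  {2,9}:  v_{2} + v_{9} = v_{1} + v_{3} + v_{7}  ⟹  sig = (2;(1,1,1))
  {6,9}:  v_{6} + v_{9} = v_{1} + v_{5} + v_{7}  ⟹  sig = (2;(1,1,1))
  {4,8}:  v_{4} + v_{8} = v_{1} + v_{3} + 2·v_{7}  ⟹  sig = (2;(1,1,2))
  {4,10}:  v_{4} + v_{10} = 2·v_{3} + v_{5} + v_{7}  ⟹  sig = (2;(1,1,2))
  {0,8}:  v_{0} + v_{8} = 2·v_{1} + v_{5} + 2·v_{7}  ⟹  sig = (2;(1,2,2))
  {2,4}:  v_{2} + v_{4} = v_{1} + 2·v_{3} + 2·v_{7}  ⟹  sig = (2;(1,2,2))
  {0,4}:  v_{0} + v_{4} = v_{7} + 3·v_{9}  ⟹  sig = (2;(1,3))
  {0,3}:  v_{0} + v_{3} = 2·v_{9}  ⟹  sig = (2;(2))
  {0,6}:  v_{0} + v_{6} = 2·v_{1} + 2·v_{5} + 2·v_{7}  ⟹  sig = (2;(2,2,2))
  {1,7,10}:  v_{1} + v_{7} + v_{10} = 0  ⟹  sig = (3;())
  {3,7,9}:  v_{3} + v_{7} + v_{9} = v_{4}  ⟹  sig = (3;(1))
  {1,4,5}:  v_{1} + v_{4} + v_{5} = 2·v_{9}  ⟹  sig = (3;(2))
  {1,3,5,7}:  v_{1} + v_{3} + v_{5} + v_{7} = v_{9}  ⟹  sig = (4;(1))
  {1,5,7,9}:  v_{1} + v_{5} + v_{7} + v_{9} = v_{0}  ⟹  sig = (4;(1))

Signatures (|P|; sorted positive RHS coefficients), sorted:
    (2;())
    (2;())
    (2;(1))
    (2;(1))
    (2;(1))
    (2;(1,1))
    (2;(1,1))
    (2;(1,1))
    (2;(1,1))
    (2;(1,1,1))
    (2;(1,1,1))
    (2;(1,1,1))
    (2;(1,1,2))
    (2;(1,1,2))
    (2;(1,2,2))
    (2;(1,2,2))
    (2;(1,3))
    (2;(2))
    (2;(2,2,2))
    (3;())
    (3;(1))
    (3;(2))
    (4;(1))
    (4;(1))


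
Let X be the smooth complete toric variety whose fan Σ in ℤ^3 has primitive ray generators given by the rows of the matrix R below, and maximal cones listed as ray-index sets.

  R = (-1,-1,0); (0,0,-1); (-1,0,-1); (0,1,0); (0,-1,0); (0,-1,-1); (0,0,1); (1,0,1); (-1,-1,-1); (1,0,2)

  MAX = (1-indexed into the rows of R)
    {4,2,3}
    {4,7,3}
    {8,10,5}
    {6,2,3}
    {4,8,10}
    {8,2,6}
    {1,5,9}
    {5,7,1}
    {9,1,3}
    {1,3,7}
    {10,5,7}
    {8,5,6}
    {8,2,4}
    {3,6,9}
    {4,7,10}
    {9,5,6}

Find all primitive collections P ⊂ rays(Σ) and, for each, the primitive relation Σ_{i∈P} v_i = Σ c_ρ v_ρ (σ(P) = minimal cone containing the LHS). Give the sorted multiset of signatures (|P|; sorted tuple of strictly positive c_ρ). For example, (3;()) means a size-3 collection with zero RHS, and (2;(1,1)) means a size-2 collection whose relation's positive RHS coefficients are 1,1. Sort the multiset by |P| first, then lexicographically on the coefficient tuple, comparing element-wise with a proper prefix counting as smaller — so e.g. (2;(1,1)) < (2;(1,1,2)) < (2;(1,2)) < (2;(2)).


21 minimal non-faces of Δ(Σ) (on 10 rays):

  P={2,7}:  v_{2} + v_{7} = 0  ⇒ sig = (2;())
  P={3,8}:  v_{3} + v_{8} = 0  ⇒ sig = (2;())
  P={4,5}:  v_{4} + v_{5} = 0  ⇒ sig = (2;())
  P={1,2}:  v_{1} + v_{2} = v_{9}  ⇒ sig = (2;(1))
  P={2,5}:  v_{2} + v_{5} = v_{6}  ⇒ sig = (2;(1))
  P={2,10}:  v_{2} + v_{10} = v_{8}  ⇒ sig = (2;(1))
  P={3,5}:  v_{3} + v_{5} = v_{9}  ⇒ sig = (2;(1))
  P={3,10}:  v_{3} + v_{10} = v_{7}  ⇒ sig = (2;(1))
  P={4,6}:  v_{4} + v_{6} = v_{2}  ⇒ sig = (2;(1))
  P={4,9}:  v_{4} + v_{9} = v_{3}  ⇒ sig = (2;(1))
  P={6,7}:  v_{6} + v_{7} = v_{5}  ⇒ sig = (2;(1))
  P={7,8}:  v_{7} + v_{8} = v_{10}  ⇒ sig = (2;(1))
  P={7,9}:  v_{7} + v_{9} = v_{1}  ⇒ sig = (2;(1))
  P={8,9}:  v_{8} + v_{9} = v_{5}  ⇒ sig = (2;(1))
  P={1,4}:  v_{1} + v_{4} = v_{3} + v_{7}  ⇒ sig = (2;(1,1))
  P={1,6}:  v_{1} + v_{6} = v_{5} + v_{9}  ⇒ sig = (2;(1,1))
  P={1,8}:  v_{1} + v_{8} = v_{5} + v_{7}  ⇒ sig = (2;(1,1))
  P={2,9}:  v_{2} + v_{9} = v_{3} + v_{6}  ⇒ sig = (2;(1,1))
  P={6,10}:  v_{6} + v_{10} = v_{5} + v_{8}  ⇒ sig = (2;(1,1))
  P={9,10}:  v_{9} + v_{10} = v_{5} + v_{7}  ⇒ sig = (2;(1,1))
  P={1,10}:  v_{1} + v_{10} = v_{5} + 2·v_{7}  ⇒ sig = (2;(1,2))

Sorted signature multiset PRS(X):
    |P|=2: 21 collections, coeffs (), (), (), (1), (1), (1), (1), (1), (1), (1), (1), (1), (1), (1), (1,1), (1,1), (1,1), (1,1), (1,1), (1,1), (1,2)


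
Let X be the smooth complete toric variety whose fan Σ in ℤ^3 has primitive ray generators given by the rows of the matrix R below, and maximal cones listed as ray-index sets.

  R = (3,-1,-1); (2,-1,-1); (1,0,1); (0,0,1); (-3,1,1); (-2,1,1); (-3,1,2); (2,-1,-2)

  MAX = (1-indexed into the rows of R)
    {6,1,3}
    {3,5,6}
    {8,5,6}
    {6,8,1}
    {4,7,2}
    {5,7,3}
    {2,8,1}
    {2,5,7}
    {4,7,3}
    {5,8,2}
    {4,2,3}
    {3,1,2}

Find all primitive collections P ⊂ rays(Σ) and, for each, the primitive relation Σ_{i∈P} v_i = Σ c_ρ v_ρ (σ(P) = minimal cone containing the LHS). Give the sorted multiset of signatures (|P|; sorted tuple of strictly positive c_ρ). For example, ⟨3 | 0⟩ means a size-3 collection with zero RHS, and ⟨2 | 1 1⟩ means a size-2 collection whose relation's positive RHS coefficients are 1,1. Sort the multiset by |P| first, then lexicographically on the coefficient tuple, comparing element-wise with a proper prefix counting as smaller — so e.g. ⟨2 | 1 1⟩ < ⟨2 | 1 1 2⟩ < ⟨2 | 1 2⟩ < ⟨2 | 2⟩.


12 collections generate NE(X_Σ); each relation:

  P={1,5}:  v_{1} + v_{5} = 0 ; sig = ⟨2 | 0⟩
  P={2,6}:  v_{2} + v_{6} = 0 ; sig = ⟨2 | 0⟩
  P={1,7}:  v_{1} + v_{7} = v_{4} ; sig = ⟨2 | 1⟩
  P={3,8}:  v_{3} + v_{8} = v_{1} ; sig = ⟨2 | 1⟩
  P={4,5}:  v_{4} + v_{5} = v_{7} ; sig = ⟨2 | 1⟩
  P={4,8}:  v_{4} + v_{8} = v_{2} ; sig = ⟨2 | 1⟩
  P={1,4}:  v_{1} + v_{4} = v_{2} + v_{3} ; sig = ⟨2 | 1 1⟩
  P={4,6}:  v_{4} + v_{6} = v_{3} + v_{5} ; sig = ⟨2 | 1 1⟩
  P={7,8}:  v_{7} + v_{8} = v_{2} + v_{5} ; sig = ⟨2 | 1 1⟩
  P={6,7}:  v_{6} + v_{7} = v_{3} + 2·v_{5} ; sig = ⟨2 | 1 2⟩
  P={2,3,5}:  v_{2} + v_{3} + v_{5} = v_{4} ; sig = ⟨3 | 1⟩
  P={2,3,7}:  v_{2} + v_{3} + v_{7} = 2·v_{4} ; sig = ⟨3 | 2⟩

Hence PRS(X_Σ) =
    |P|=2: 10 collections, coeffs (), (), (1), (1), (1), (1), (1,1), (1,1), (1,1), (1,2)
    |P|=3: 2 collections, coeffs (1), (2)


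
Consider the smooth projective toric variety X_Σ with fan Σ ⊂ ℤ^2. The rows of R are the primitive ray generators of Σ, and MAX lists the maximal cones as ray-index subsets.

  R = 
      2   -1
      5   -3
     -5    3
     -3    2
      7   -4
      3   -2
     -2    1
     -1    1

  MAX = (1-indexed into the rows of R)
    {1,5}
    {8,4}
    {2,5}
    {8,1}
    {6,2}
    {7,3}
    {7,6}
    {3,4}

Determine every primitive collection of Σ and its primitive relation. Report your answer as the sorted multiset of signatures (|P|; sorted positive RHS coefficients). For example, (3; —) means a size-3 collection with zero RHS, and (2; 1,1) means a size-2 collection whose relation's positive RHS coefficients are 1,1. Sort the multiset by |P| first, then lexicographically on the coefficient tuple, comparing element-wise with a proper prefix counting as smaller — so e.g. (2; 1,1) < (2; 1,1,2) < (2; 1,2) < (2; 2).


|primitive collections| = 20. Relations:

  {1,7}:  v_{1} + v_{7} = 0 ; sig = (2; —)
  {2,3}:  v_{2} + v_{3} = 0 ; sig = (2; —)
  {4,6}:  v_{4} + v_{6} = 0 ; sig = (2; —)
  {1,2}:  v_{1} + v_{2} = v_{5} ; sig = (2; 1)
  {1,3}:  v_{1} + v_{3} = v_{4} ; sig = (2; 1)
  {1,4}:  v_{1} + v_{4} = v_{8} ; sig = (2; 1)
  {1,6}:  v_{1} + v_{6} = v_{2} ; sig = (2; 1)
  {2,4}:  v_{2} + v_{4} = v_{1} ; sig = (2; 1)
  {2,7}:  v_{2} + v_{7} = v_{6} ; sig = (2; 1)
  {3,5}:  v_{3} + v_{5} = v_{1} ; sig = (2; 1)
  {3,6}:  v_{3} + v_{6} = v_{7} ; sig = (2; 1)
  {4,7}:  v_{4} + v_{7} = v_{3} ; sig = (2; 1)
  {5,7}:  v_{5} + v_{7} = v_{2} ; sig = (2; 1)
  {6,8}:  v_{6} + v_{8} = v_{1} ; sig = (2; 1)
  {7,8}:  v_{7} + v_{8} = v_{4} ; sig = (2; 1)
  {2,8}:  v_{2} + v_{8} = 2·v_{1} ; sig = (2; 2)
  {3,8}:  v_{3} + v_{8} = 2·v_{4} ; sig = (2; 2)
  {4,5}:  v_{4} + v_{5} = 2·v_{1} ; sig = (2; 2)
  {5,6}:  v_{5} + v_{6} = 2·v_{2} ; sig = (2; 2)
  {5,8}:  v_{5} + v_{8} = 3·v_{1} ; sig = (2; 3)

so the primitive-relation signature multiset is
[(2; —), (2; —), (2; —), (2; 1), (2; 1), (2; 1), (2; 1), (2; 1), (2; 1), (2; 1), (2; 1), (2; 1), (2; 1), (2; 1), (2; 1), (2; 2), (2; 2), (2; 2), (2; 2), (2; 3)]


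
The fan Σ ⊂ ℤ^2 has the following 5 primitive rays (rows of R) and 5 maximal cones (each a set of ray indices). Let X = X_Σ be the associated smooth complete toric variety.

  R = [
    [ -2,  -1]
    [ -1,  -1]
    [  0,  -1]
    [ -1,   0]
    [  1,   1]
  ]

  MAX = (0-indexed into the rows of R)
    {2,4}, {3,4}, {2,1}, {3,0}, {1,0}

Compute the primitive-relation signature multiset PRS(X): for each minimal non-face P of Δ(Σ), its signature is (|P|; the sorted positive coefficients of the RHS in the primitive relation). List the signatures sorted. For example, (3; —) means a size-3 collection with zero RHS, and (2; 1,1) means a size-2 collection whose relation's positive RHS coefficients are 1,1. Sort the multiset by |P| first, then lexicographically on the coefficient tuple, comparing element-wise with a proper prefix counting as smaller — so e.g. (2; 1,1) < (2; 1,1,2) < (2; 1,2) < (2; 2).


Σ has 5 primitive collections:

  P = {1,4}:  v_{1} + v_{4} = 0 — sig = (2; —)
  P = {0,4}:  v_{0} + v_{4} = v_{3} — sig = (2; 1)
  P = {1,3}:  v_{1} + v_{3} = v_{0} — sig = (2; 1)
  P = {2,3}:  v_{2} + v_{3} = v_{1} — sig = (2; 1)
  P = {0,2}:  v_{0} + v_{2} = 2·v_{1} — sig = (2; 2)

Sorted signature multiset PRS(X):
[(2; —), (2; 1), (2; 1), (2; 1), (2; 2)]


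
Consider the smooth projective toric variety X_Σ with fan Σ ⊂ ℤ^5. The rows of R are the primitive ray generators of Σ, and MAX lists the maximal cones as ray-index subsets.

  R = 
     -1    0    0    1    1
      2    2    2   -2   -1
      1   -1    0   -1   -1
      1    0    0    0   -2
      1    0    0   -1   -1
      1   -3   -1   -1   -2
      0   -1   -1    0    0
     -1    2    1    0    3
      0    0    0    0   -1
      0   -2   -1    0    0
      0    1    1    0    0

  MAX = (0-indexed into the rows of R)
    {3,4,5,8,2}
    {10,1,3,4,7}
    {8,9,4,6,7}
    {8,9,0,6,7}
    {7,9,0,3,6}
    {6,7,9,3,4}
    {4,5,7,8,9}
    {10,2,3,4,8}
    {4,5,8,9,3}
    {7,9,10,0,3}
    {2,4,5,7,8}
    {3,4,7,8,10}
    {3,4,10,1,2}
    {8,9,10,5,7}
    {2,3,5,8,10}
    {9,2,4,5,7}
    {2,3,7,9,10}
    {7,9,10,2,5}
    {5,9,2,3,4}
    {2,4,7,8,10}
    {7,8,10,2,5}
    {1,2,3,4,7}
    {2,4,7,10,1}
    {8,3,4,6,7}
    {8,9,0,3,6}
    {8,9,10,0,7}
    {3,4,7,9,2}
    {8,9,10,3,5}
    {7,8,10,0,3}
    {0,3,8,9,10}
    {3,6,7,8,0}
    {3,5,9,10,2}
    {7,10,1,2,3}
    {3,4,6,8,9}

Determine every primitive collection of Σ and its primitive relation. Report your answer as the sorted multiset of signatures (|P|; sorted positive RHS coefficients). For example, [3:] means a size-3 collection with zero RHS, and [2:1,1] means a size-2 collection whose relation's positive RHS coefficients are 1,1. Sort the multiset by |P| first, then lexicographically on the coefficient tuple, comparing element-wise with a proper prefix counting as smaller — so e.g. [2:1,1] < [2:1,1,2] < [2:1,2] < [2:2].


|primitive collections| = 18. Relations:

  • {0,4}:  v_{0} + v_{4} = 0 ; sig = [2:]
  • {6,10}:  v_{6} + v_{10} = 0 ; sig = [2:]
  • {0,2}:  v_{0} + v_{2} = v_{9} + v_{10} ; sig = [2:1,1]
  • {2,6}:  v_{2} + v_{6} = v_{4} + v_{9} ; sig = [2:1,1]
  • {0,1}:  v_{0} + v_{1} = v_{2} + v_{3} + v_{7} + v_{10} ; sig = [2:1,1,1,1]
  • {1,6}:  v_{1} + v_{6} = v_{2} + v_{3} + v_{4} + v_{7} ; sig = [2:1,1,1,1]
  • {0,5}:  v_{0} + v_{5} = v_{8} + 2·v_{9} + v_{10} ; sig = [2:1,1,2]
  • {1,5}:  v_{1} + v_{5} = 2·v_{2} + v_{4} + v_{10} ; sig = [2:1,1,2]
  • {1,9}:  v_{1} + v_{9} = 2·v_{2} + v_{3} + v_{7} ; sig = [2:1,1,2]
  • {5,6}:  v_{5} + v_{6} = v_{4} + v_{8} + 2·v_{9} ; sig = [2:1,1,2]
  • {1,8}:  v_{1} + v_{8} = 2·v_{4} + 2·v_{10} ; sig = [2:2,2]
  • {2,8,9}:  v_{2} + v_{8} + v_{9} = v_{5} ; sig = [3:1]
  • {3,5,7}:  v_{3} + v_{5} + v_{7} = v_{2} ; sig = [3:1]
  • {4,9,10}:  v_{4} + v_{9} + v_{10} = v_{2} ; sig = [3:1]
  • {4,5,10}:  v_{4} + v_{5} + v_{10} = 2·v_{2} + v_{8} ; sig = [3:1,2]
  • {3,7,8,9}:  v_{3} + v_{7} + v_{8} + v_{9} = 0 ; sig = [4:]
  • {2,3,7,8}:  v_{2} + v_{3} + v_{7} + v_{8} = v_{4} + v_{10} ; sig = [4:1,1]
  • {2,3,4,7,10}:  v_{2} + v_{3} + v_{4} + v_{7} + v_{10} = v_{1} ; sig = [5:1]

Signatures (|P|; sorted positive RHS coefficients), sorted:
{ [2:] ×2,  [2:1,1] ×2,  [2:1,1,1,1] ×2,  [2:1,1,2] ×4,  [2:2,2],  [3:1] ×3,  [3:1,2],  [4:],  [4:1,1],  [5:1] }
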